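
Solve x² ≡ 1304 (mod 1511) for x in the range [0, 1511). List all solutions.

109, 1402

Since 1511 ≡ 3 (mod 4), a square root of 1304 is 1304^((1511+1)/4) = 1304^378 mod 1511.
Repeated squaring: 1304^2≡541, 1304^4≡1058, 1304^8≡1224, 1304^16≡775, 1304^32≡758, 1304^64≡384, 1304^128≡889, 1304^256≡68 (mod 1511).
1304^378 = 1304^(256+64+32+16+8+2) ≡ 109 (mod 1511).
Check: 109² = 11881 ≡ 1304 (mod 1511). The two roots are 109 and 1402.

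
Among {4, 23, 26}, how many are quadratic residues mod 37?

2

(4/37) = +1 → QR.
(23/37) = -1 → non-residue.
(26/37) = +1 → QR.
Total quadratic residues among the 3: 2.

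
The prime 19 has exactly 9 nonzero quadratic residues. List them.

Square k = 1,…,9 (k and 19−k give the same square):
1²=1, 2²=4, 3²=9, 4²=16, 5²≡6, 6²≡17, 7²≡11, 8²≡7, 9²≡5 (mod 19).
So the quadratic residues mod 19 are {1, 4, 5, 6, 7, 9, 11, 16, 17}.

1,4,5,6,7,9,11,16,17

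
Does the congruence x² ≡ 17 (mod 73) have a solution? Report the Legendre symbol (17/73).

-1

Euler's criterion: (17/73) ≡ 17^36 (mod 73).
17^2 ≡ 70 (mod 73)
17^4 ≡ 9 (mod 73)
17^8 ≡ 8 (mod 73)
17^16 ≡ 64 (mod 73)
17^32 ≡ 8 (mod 73)
17^36 = 17^(32+4) ≡ 72 (mod 73).
Result is 72 ≡ −1, so (17/73) = −1.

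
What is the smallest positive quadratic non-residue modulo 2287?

(2/2287) = +1, so 2 is a residue.
(3/2287) = −1, so 3 is the smallest positive non-residue mod 2287.

3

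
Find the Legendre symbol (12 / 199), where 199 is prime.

Euler's criterion: (12/199) ≡ 12^99 (mod 199).
12^2 ≡ 144 (mod 199)
12^4 ≡ 40 (mod 199)
12^8 ≡ 8 (mod 199)
12^16 ≡ 64 (mod 199)
12^32 ≡ 116 (mod 199)
12^64 ≡ 123 (mod 199)
12^99 = 12^(64+32+2+1) ≡ 198 (mod 199).
Result is 198 ≡ −1, so (12/199) = −1.

-1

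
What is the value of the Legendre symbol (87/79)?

Euler's criterion: (87/79) ≡ 8^39 (mod 79).
8^2 ≡ 64 (mod 79)
8^4 ≡ 67 (mod 79)
8^8 ≡ 65 (mod 79)
8^16 ≡ 38 (mod 79)
8^32 ≡ 22 (mod 79)
8^39 = 8^(32+4+2+1) ≡ 1 (mod 79).
Result is 1, so (87/79) = 1.

1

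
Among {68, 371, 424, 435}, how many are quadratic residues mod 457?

1

(68/457) = +1 → QR.
(371/457) = -1 → non-residue.
(424/457) = -1 → non-residue.
(435/457) = -1 → non-residue.
Total quadratic residues among the 4: 1.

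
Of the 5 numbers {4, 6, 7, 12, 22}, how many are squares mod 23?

3

(4/23) = +1 → QR.
(6/23) = +1 → QR.
(7/23) = -1 → non-residue.
(12/23) = +1 → QR.
(22/23) = -1 → non-residue.
Total quadratic residues among the 5: 3.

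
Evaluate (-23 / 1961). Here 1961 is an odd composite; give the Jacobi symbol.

First reduce: -23 ≡ 1938 (mod 1961).
Pull out 2: since 1961 ≡ 1 (mod 8), (2/1961) = +1.
Reciprocity: 969 ≡ 1 and 1961 ≡ 1 (mod 4), so (969/1961) = +(1961/969).
Reduce top mod 969: now compute (23/969).
Reciprocity: 23 ≡ 3 and 969 ≡ 1 (mod 4), so (23/969) = +(969/23).
Reduce top mod 23: now compute (3/23).
Reciprocity: 3 ≡ 3 and 23 ≡ 3 (mod 4), so (3/23) = −(23/3).
Reduce top mod 3: now compute (2/3).
Pull out 2: since 3 ≡ 3 (mod 8), (2/3) = -1.
Reached (1/3) = 1. Collecting the sign flips along the way, the symbol is +1.

1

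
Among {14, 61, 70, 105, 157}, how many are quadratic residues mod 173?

2

(14/173) = +1 → QR.
(61/173) = -1 → non-residue.
(70/173) = -1 → non-residue.
(105/173) = -1 → non-residue.
(157/173) = +1 → QR.
Total quadratic residues among the 5: 2.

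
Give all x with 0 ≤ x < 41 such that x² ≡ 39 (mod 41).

11, 30

41 ≡ 1 (mod 4), so we find a root by search.
Trying successive values, 11² = 121 ≡ 39 (mod 41). The other root is 41 − 11 = 30.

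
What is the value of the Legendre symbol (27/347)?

1

Euler's criterion: (27/347) ≡ 27^173 (mod 347).
27^2 ≡ 35 (mod 347)
27^4 ≡ 184 (mod 347)
27^8 ≡ 197 (mod 347)
27^16 ≡ 292 (mod 347)
27^32 ≡ 249 (mod 347)
27^64 ≡ 235 (mod 347)
27^128 ≡ 52 (mod 347)
27^173 = 27^(128+32+8+4+1) ≡ 1 (mod 347).
Result is 1, so (27/347) = 1.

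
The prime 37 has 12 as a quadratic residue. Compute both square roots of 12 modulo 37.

7, 30

37 ≡ 1 (mod 4), so we find a root by search.
Trying successive values, 7² = 49 ≡ 12 (mod 37). The other root is 37 − 7 = 30.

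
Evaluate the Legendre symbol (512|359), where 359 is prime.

First reduce: 512 ≡ 153 (mod 359).
Reciprocity: 153 ≡ 1 and 359 ≡ 3 (mod 4), so (153/359) = +(359/153).
Reduce top mod 153: now compute (53/153).
Reciprocity: 53 ≡ 1 and 153 ≡ 1 (mod 4), so (53/153) = +(153/53).
Reduce top mod 53: now compute (47/53).
Reciprocity: 47 ≡ 3 and 53 ≡ 1 (mod 4), so (47/53) = +(53/47).
Reduce top mod 47: now compute (6/47).
Pull out 2: since 47 ≡ 7 (mod 8), (2/47) = +1.
Reciprocity: 3 ≡ 3 and 47 ≡ 3 (mod 4), so (3/47) = −(47/3).
Reduce top mod 3: now compute (2/3).
Pull out 2: since 3 ≡ 3 (mod 8), (2/3) = -1.
Reached (1/3) = 1. Collecting the sign flips along the way, the symbol is +1.

1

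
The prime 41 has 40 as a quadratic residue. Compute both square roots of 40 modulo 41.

41 ≡ 1 (mod 4), so we find a root by search.
Trying successive values, 9² = 81 ≡ 40 (mod 41). The other root is 41 − 9 = 32.

9, 32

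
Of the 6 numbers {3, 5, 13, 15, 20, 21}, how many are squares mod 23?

(3/23) = +1 → QR.
(5/23) = -1 → non-residue.
(13/23) = +1 → QR.
(15/23) = -1 → non-residue.
(20/23) = -1 → non-residue.
(21/23) = -1 → non-residue.
Total quadratic residues among the 6: 2.

2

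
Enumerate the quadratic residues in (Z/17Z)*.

1, 2, 4, 8, 9, 13, 15, 16

Square k = 1,…,8 (k and 17−k give the same square):
1²=1, 2²=4, 3²=9, 4²=16, 5²≡8, 6²≡2, 7²≡15, 8²≡13 (mod 17).
So the quadratic residues mod 17 are {1, 2, 4, 8, 9, 13, 15, 16}.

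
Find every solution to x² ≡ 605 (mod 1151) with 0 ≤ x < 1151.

Since 1151 ≡ 3 (mod 4), a square root of 605 is 605^((1151+1)/4) = 605^288 mod 1151.
Repeated squaring: 605^2≡7, 605^4≡49, 605^8≡99, 605^16≡593, 605^32≡594, 605^64≡630, 605^128≡956, 605^256≡42 (mod 1151).
605^288 = 605^(256+32) ≡ 777 (mod 1151).
Check: 777² = 603729 ≡ 605 (mod 1151). The two roots are 374 and 777.

374, 777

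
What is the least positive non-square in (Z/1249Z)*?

(2/1249) = +1, so 2 is a residue.
(3/1249) = +1, so 3 is a residue.
(4/1249) = +1, so 4 is a residue.
(5/1249) = +1, so 5 is a residue.
(6/1249) = +1, so 6 is a residue.
(7/1249) = −1, so 7 is the smallest positive non-residue mod 1249.

7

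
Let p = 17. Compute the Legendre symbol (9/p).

Reciprocity: 9 ≡ 1 and 17 ≡ 1 (mod 4), so (9/17) = +(17/9).
Reduce top mod 9: now compute (8/9).
Pull out 2^3: since 9 ≡ 1 (mod 8), (2/9) = +1, so (2/9)^3 = +1.
Reached (1/9) = 1. Collecting the sign flips along the way, the symbol is +1.

1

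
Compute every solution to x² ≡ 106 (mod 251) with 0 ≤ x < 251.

Since 251 ≡ 3 (mod 4), a square root of 106 is 106^((251+1)/4) = 106^63 mod 251.
Repeated squaring: 106^2≡192, 106^4≡218, 106^8≡85, 106^16≡197, 106^32≡155 (mod 251).
106^63 = 106^(32+16+8+4+2+1) ≡ 68 (mod 251).
Check: 68² = 4624 ≡ 106 (mod 251). The two roots are 68 and 183.

68, 183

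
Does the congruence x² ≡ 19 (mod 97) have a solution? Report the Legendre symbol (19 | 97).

-1

Reciprocity: 19 ≡ 3 and 97 ≡ 1 (mod 4), so (19/97) = +(97/19).
Reduce top mod 19: now compute (2/19).
Pull out 2: since 19 ≡ 3 (mod 8), (2/19) = -1.
Reached (1/19) = 1. Collecting the sign flips along the way, the symbol is -1.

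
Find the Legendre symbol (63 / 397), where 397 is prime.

-1

Euler's criterion: (63/397) ≡ 63^198 (mod 397).
63^2 ≡ 396 (mod 397)
63^4 ≡ 1 (mod 397)
63^8 ≡ 1 (mod 397)
63^16 ≡ 1 (mod 397)
63^32 ≡ 1 (mod 397)
63^64 ≡ 1 (mod 397)
63^128 ≡ 1 (mod 397)
63^198 = 63^(128+64+4+2) ≡ 396 (mod 397).
Result is 396 ≡ −1, so (63/397) = −1.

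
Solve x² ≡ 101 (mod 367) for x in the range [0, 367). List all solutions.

Since 367 ≡ 3 (mod 4), a square root of 101 is 101^((367+1)/4) = 101^92 mod 367.
Repeated squaring: 101^2≡292, 101^4≡120, 101^8≡87, 101^16≡229, 101^32≡327, 101^64≡132 (mod 367).
101^92 = 101^(64+16+8+4) ≡ 323 (mod 367).
Check: 323² = 104329 ≡ 101 (mod 367). The two roots are 44 and 323.

44, 323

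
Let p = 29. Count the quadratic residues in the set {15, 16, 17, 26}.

(15/29) = -1 → non-residue.
(16/29) = +1 → QR.
(17/29) = -1 → non-residue.
(26/29) = -1 → non-residue.
Total quadratic residues among the 4: 1.

1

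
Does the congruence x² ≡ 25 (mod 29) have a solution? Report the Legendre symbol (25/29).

1

Euler's criterion: (25/29) ≡ 25^14 (mod 29).
25^2 ≡ 16 (mod 29)
25^4 ≡ 24 (mod 29)
25^8 ≡ 25 (mod 29)
25^14 = 25^(8+4+2) ≡ 1 (mod 29).
Result is 1, so (25/29) = 1.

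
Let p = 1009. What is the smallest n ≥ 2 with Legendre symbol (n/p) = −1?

(2/1009) = +1, so 2 is a residue.
(3/1009) = +1, so 3 is a residue.
(4/1009) = +1, so 4 is a residue.
(5/1009) = +1, so 5 is a residue.
(6/1009) = +1, so 6 is a residue.
(7/1009) = +1, so 7 is a residue.
(8/1009) = +1, so 8 is a residue.
(9/1009) = +1, so 9 is a residue.
(10/1009) = +1, so 10 is a residue.
(11/1009) = −1, so 11 is the smallest positive non-residue mod 1009.

11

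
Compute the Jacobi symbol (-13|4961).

-1

First reduce: -13 ≡ 4948 (mod 4961).
Pull out 2^2: since 4961 ≡ 1 (mod 8), (2/4961) = +1, so (2/4961)^2 = +1.
Reciprocity: 1237 ≡ 1 and 4961 ≡ 1 (mod 4), so (1237/4961) = +(4961/1237).
Reduce top mod 1237: now compute (13/1237).
Reciprocity: 13 ≡ 1 and 1237 ≡ 1 (mod 4), so (13/1237) = +(1237/13).
Reduce top mod 13: now compute (2/13).
Pull out 2: since 13 ≡ 5 (mod 8), (2/13) = -1.
Reached (1/13) = 1. Collecting the sign flips along the way, the symbol is -1.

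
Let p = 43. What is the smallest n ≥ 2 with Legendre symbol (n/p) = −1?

2

(2/43) = −1, so 2 is the smallest positive non-residue mod 43.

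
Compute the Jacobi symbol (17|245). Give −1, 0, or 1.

-1

Reciprocity: 17 ≡ 1 and 245 ≡ 1 (mod 4), so (17/245) = +(245/17).
Reduce top mod 17: now compute (7/17).
Reciprocity: 7 ≡ 3 and 17 ≡ 1 (mod 4), so (7/17) = +(17/7).
Reduce top mod 7: now compute (3/7).
Reciprocity: 3 ≡ 3 and 7 ≡ 3 (mod 4), so (3/7) = −(7/3).
Reduce top mod 3: now compute (1/3).
Reached (1/3) = 1. Collecting the sign flips along the way, the symbol is -1.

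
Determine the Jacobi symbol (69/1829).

-1

Reciprocity: 69 ≡ 1 and 1829 ≡ 1 (mod 4), so (69/1829) = +(1829/69).
Reduce top mod 69: now compute (35/69).
Reciprocity: 35 ≡ 3 and 69 ≡ 1 (mod 4), so (35/69) = +(69/35).
Reduce top mod 35: now compute (34/35).
Pull out 2: since 35 ≡ 3 (mod 8), (2/35) = -1.
Reciprocity: 17 ≡ 1 and 35 ≡ 3 (mod 4), so (17/35) = +(35/17).
Reduce top mod 17: now compute (1/17).
Reached (1/17) = 1. Collecting the sign flips along the way, the symbol is -1.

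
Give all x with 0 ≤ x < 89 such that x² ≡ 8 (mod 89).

89 ≡ 1 (mod 4), so we find a root by search.
Trying successive values, 39² = 1521 ≡ 8 (mod 89). The other root is 89 − 39 = 50.

39, 50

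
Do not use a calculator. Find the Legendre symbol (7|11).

Euler's criterion: (7/11) ≡ 7^5 (mod 11).
7^2 ≡ 5 (mod 11)
7^4 ≡ 3 (mod 11)
7^5 = 7^(4+1) ≡ 10 (mod 11).
Result is 10 ≡ −1, so (7/11) = −1.

-1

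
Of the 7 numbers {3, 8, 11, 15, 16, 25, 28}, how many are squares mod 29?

3

(3/29) = -1 → non-residue.
(8/29) = -1 → non-residue.
(11/29) = -1 → non-residue.
(15/29) = -1 → non-residue.
(16/29) = +1 → QR.
(25/29) = +1 → QR.
(28/29) = +1 → QR.
Total quadratic residues among the 7: 3.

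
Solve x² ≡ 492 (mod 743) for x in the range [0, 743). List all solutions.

Since 743 ≡ 3 (mod 4), a square root of 492 is 492^((743+1)/4) = 492^186 mod 743.
Repeated squaring: 492^2≡589, 492^4≡683, 492^8≡628, 492^16≡594, 492^32≡654, 492^64≡491, 492^128≡349 (mod 743).
492^186 = 492^(128+32+16+8+2) ≡ 389 (mod 743).
Check: 389² = 151321 ≡ 492 (mod 743). The two roots are 354 and 389.

354, 389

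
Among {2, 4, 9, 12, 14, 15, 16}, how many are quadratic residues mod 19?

3

(2/19) = -1 → non-residue.
(4/19) = +1 → QR.
(9/19) = +1 → QR.
(12/19) = -1 → non-residue.
(14/19) = -1 → non-residue.
(15/19) = -1 → non-residue.
(16/19) = +1 → QR.
Total quadratic residues among the 7: 3.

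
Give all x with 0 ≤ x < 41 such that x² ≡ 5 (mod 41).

13, 28

41 ≡ 1 (mod 4), so we find a root by search.
Trying successive values, 13² = 169 ≡ 5 (mod 41). The other root is 41 − 13 = 28.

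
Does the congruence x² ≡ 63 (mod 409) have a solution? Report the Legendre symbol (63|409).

-1

Euler's criterion: (63/409) ≡ 63^204 (mod 409).
63^2 ≡ 288 (mod 409)
63^4 ≡ 326 (mod 409)
63^8 ≡ 345 (mod 409)
63^16 ≡ 6 (mod 409)
63^32 ≡ 36 (mod 409)
63^64 ≡ 69 (mod 409)
63^128 ≡ 262 (mod 409)
63^204 = 63^(128+64+8+4) ≡ 408 (mod 409).
Result is 408 ≡ −1, so (63/409) = −1.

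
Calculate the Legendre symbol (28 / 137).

1

Pull out 2^2: since 137 ≡ 1 (mod 8), (2/137) = +1, so (2/137)^2 = +1.
Reciprocity: 7 ≡ 3 and 137 ≡ 1 (mod 4), so (7/137) = +(137/7).
Reduce top mod 7: now compute (4/7).
Pull out 2^2: since 7 ≡ 7 (mod 8), (2/7) = +1, so (2/7)^2 = +1.
Reached (1/7) = 1. Collecting the sign flips along the way, the symbol is +1.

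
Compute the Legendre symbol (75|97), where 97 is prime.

1

Euler's criterion: (75/97) ≡ 75^48 (mod 97).
75^2 ≡ 96 (mod 97)
75^4 ≡ 1 (mod 97)
75^8 ≡ 1 (mod 97)
75^16 ≡ 1 (mod 97)
75^32 ≡ 1 (mod 97)
75^48 = 75^(32+16) ≡ 1 (mod 97).
Result is 1, so (75/97) = 1.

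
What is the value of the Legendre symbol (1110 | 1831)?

1

Pull out 2: since 1831 ≡ 7 (mod 8), (2/1831) = +1.
Reciprocity: 555 ≡ 3 and 1831 ≡ 3 (mod 4), so (555/1831) = −(1831/555).
Reduce top mod 555: now compute (166/555).
Pull out 2: since 555 ≡ 3 (mod 8), (2/555) = -1.
Reciprocity: 83 ≡ 3 and 555 ≡ 3 (mod 4), so (83/555) = −(555/83).
Reduce top mod 83: now compute (57/83).
Reciprocity: 57 ≡ 1 and 83 ≡ 3 (mod 4), so (57/83) = +(83/57).
Reduce top mod 57: now compute (26/57).
Pull out 2: since 57 ≡ 1 (mod 8), (2/57) = +1.
Reciprocity: 13 ≡ 1 and 57 ≡ 1 (mod 4), so (13/57) = +(57/13).
Reduce top mod 13: now compute (5/13).
Reciprocity: 5 ≡ 1 and 13 ≡ 1 (mod 4), so (5/13) = +(13/5).
Reduce top mod 5: now compute (3/5).
Reciprocity: 3 ≡ 3 and 5 ≡ 1 (mod 4), so (3/5) = +(5/3).
Reduce top mod 3: now compute (2/3).
Pull out 2: since 3 ≡ 3 (mod 8), (2/3) = -1.
Reached (1/3) = 1. Collecting the sign flips along the way, the symbol is +1.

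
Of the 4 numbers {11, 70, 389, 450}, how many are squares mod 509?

(11/509) = +1 → QR.
(70/509) = +1 → QR.
(389/509) = +1 → QR.
(450/509) = -1 → non-residue.
Total quadratic residues among the 4: 3.

3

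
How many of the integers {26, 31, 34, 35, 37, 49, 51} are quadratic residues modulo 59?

(26/59) = +1 → QR.
(31/59) = -1 → non-residue.
(34/59) = -1 → non-residue.
(35/59) = +1 → QR.
(37/59) = -1 → non-residue.
(49/59) = +1 → QR.
(51/59) = +1 → QR.
Total quadratic residues among the 7: 4.

4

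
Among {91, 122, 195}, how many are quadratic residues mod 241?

2

(91/241) = +1 → QR.
(122/241) = +1 → QR.
(195/241) = -1 → non-residue.
Total quadratic residues among the 3: 2.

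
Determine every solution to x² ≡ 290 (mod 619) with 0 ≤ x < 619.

Since 619 ≡ 3 (mod 4), a square root of 290 is 290^((619+1)/4) = 290^155 mod 619.
Repeated squaring: 290^2≡535, 290^4≡247, 290^8≡347, 290^16≡323, 290^32≡337, 290^64≡292, 290^128≡461 (mod 619).
290^155 = 290^(128+16+8+2+1) ≡ 491 (mod 619).
Check: 491² = 241081 ≡ 290 (mod 619). The two roots are 128 and 491.

128, 491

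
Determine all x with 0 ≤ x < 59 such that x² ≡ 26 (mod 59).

Since 59 ≡ 3 (mod 4), a square root of 26 is 26^((59+1)/4) = 26^15 mod 59.
Repeated squaring: 26^2≡27, 26^4≡21, 26^8≡28 (mod 59).
26^15 = 26^(8+4+2+1) ≡ 12 (mod 59).
Check: 12² = 144 ≡ 26 (mod 59). The two roots are 12 and 47.

12, 47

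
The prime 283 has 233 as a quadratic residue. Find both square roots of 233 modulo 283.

Since 283 ≡ 3 (mod 4), a square root of 233 is 233^((283+1)/4) = 233^71 mod 283.
Repeated squaring: 233^2≡236, 233^4≡228, 233^8≡195, 233^16≡103, 233^32≡138, 233^64≡83 (mod 283).
233^71 = 233^(64+4+2+1) ≡ 214 (mod 283).
Check: 214² = 45796 ≡ 233 (mod 283). The two roots are 69 and 214.

69, 214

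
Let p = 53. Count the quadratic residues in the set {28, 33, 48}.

(28/53) = +1 → QR.
(33/53) = -1 → non-residue.
(48/53) = -1 → non-residue.
Total quadratic residues among the 3: 1.

1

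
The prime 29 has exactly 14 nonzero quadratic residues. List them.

Square k = 1,…,14 (k and 29−k give the same square):
1²=1, 2²=4, 3²=9, 4²=16, 5²=25, 6²≡7, 7²≡20, 8²≡6, 9²≡23, 10²≡13, 11²≡5, 12²≡28, 13²≡24, 14²≡22 (mod 29).
So the quadratic residues mod 29 are {1, 4, 5, 6, 7, 9, 13, 16, 20, 22, 23, 24, 25, 28}.

1, 4, 5, 6, 7, 9, 13, 16, 20, 22, 23, 24, 25, 28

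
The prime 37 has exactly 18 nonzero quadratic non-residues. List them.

Square k = 1,…,18 (k and 37−k give the same square):
1²=1, 2²=4, 3²=9, 4²=16, 5²=25, 6²=36, 7²≡12, 8²≡27, 9²≡7, 10²≡26, 11²≡10, 12²≡33, 13²≡21, 14²≡11, 15²≡3, 16²≡34, 17²≡30, 18²≡28 (mod 37).
The residues are {1, 3, 4, 7, 9, 10, 11, 12, 16, 21, 25, 26, 27, 28, 30, 33, 34, 36}; the non-residues are the remaining 18 nonzero classes.

2,5,6,8,13,14,15,17,18,19,20,22,23,24,29,31,32,35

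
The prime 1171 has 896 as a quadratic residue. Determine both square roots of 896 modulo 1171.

Since 1171 ≡ 3 (mod 4), a square root of 896 is 896^((1171+1)/4) = 896^293 mod 1171.
Repeated squaring: 896^2≡681, 896^4≡45, 896^8≡854, 896^16≡954, 896^32≡249, 896^64≡1109, 896^128≡331, 896^256≡658 (mod 1171).
896^293 = 896^(256+32+4+1) ≡ 765 (mod 1171).
Check: 765² = 585225 ≡ 896 (mod 1171). The two roots are 406 and 765.

406, 765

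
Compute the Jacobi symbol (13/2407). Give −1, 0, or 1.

-1

Reciprocity: 13 ≡ 1 and 2407 ≡ 3 (mod 4), so (13/2407) = +(2407/13).
Reduce top mod 13: now compute (2/13).
Pull out 2: since 13 ≡ 5 (mod 8), (2/13) = -1.
Reached (1/13) = 1. Collecting the sign flips along the way, the symbol is -1.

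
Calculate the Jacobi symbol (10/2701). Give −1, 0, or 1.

Pull out 2: since 2701 ≡ 5 (mod 8), (2/2701) = -1.
Reciprocity: 5 ≡ 1 and 2701 ≡ 1 (mod 4), so (5/2701) = +(2701/5).
Reduce top mod 5: now compute (1/5).
Reached (1/5) = 1. Collecting the sign flips along the way, the symbol is -1.

-1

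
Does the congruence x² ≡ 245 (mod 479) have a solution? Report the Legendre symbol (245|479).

Euler's criterion: (245/479) ≡ 245^239 (mod 479).
245^2 ≡ 150 (mod 479)
245^4 ≡ 466 (mod 479)
245^8 ≡ 169 (mod 479)
245^16 ≡ 300 (mod 479)
245^32 ≡ 427 (mod 479)
245^64 ≡ 309 (mod 479)
245^128 ≡ 160 (mod 479)
245^239 = 245^(128+64+32+8+4+2+1) ≡ 1 (mod 479).
Result is 1, so (245/479) = 1.

1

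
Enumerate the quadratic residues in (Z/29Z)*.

1,4,5,6,7,9,13,16,20,22,23,24,25,28

Square k = 1,…,14 (k and 29−k give the same square):
1²=1, 2²=4, 3²=9, 4²=16, 5²=25, 6²≡7, 7²≡20, 8²≡6, 9²≡23, 10²≡13, 11²≡5, 12²≡28, 13²≡24, 14²≡22 (mod 29).
So the quadratic residues mod 29 are {1, 4, 5, 6, 7, 9, 13, 16, 20, 22, 23, 24, 25, 28}.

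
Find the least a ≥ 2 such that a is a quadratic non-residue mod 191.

(2/191) = +1, so 2 is a residue.
(3/191) = +1, so 3 is a residue.
(4/191) = +1, so 4 is a residue.
(5/191) = +1, so 5 is a residue.
(6/191) = +1, so 6 is a residue.
(7/191) = −1, so 7 is the smallest positive non-residue mod 191.

7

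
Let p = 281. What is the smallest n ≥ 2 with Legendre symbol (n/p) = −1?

3

(2/281) = +1, so 2 is a residue.
(3/281) = −1, so 3 is the smallest positive non-residue mod 281.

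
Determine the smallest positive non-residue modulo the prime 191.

7

(2/191) = +1, so 2 is a residue.
(3/191) = +1, so 3 is a residue.
(4/191) = +1, so 4 is a residue.
(5/191) = +1, so 5 is a residue.
(6/191) = +1, so 6 is a residue.
(7/191) = −1, so 7 is the smallest positive non-residue mod 191.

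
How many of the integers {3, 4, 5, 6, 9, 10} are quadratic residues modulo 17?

2

(3/17) = -1 → non-residue.
(4/17) = +1 → QR.
(5/17) = -1 → non-residue.
(6/17) = -1 → non-residue.
(9/17) = +1 → QR.
(10/17) = -1 → non-residue.
Total quadratic residues among the 6: 2.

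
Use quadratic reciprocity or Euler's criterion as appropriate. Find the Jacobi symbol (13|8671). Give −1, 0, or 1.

Reciprocity: 13 ≡ 1 and 8671 ≡ 3 (mod 4), so (13/8671) = +(8671/13).
Reduce top mod 13: now compute (0/13).
Top reduces to 0: gcd > 1, so the symbol is 0.

0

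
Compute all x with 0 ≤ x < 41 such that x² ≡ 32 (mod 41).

41 ≡ 1 (mod 4), so we find a root by search.
Trying successive values, 14² = 196 ≡ 32 (mod 41). The other root is 41 − 14 = 27.

14, 27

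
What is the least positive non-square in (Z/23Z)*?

(2/23) = +1, so 2 is a residue.
(3/23) = +1, so 3 is a residue.
(4/23) = +1, so 4 is a residue.
(5/23) = −1, so 5 is the smallest positive non-residue mod 23.

5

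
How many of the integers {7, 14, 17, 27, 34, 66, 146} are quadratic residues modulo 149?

2

(7/149) = +1 → QR.
(14/149) = -1 → non-residue.
(17/149) = +1 → QR.
(27/149) = -1 → non-residue.
(34/149) = -1 → non-residue.
(66/149) = -1 → non-residue.
(146/149) = -1 → non-residue.
Total quadratic residues among the 7: 2.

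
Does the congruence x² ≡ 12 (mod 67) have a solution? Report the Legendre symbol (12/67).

Pull out 2^2: since 67 ≡ 3 (mod 8), (2/67) = -1, so (2/67)^2 = +1.
Reciprocity: 3 ≡ 3 and 67 ≡ 3 (mod 4), so (3/67) = −(67/3).
Reduce top mod 3: now compute (1/3).
Reached (1/3) = 1. Collecting the sign flips along the way, the symbol is -1.

-1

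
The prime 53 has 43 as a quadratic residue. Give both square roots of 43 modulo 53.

19, 34

53 ≡ 1 (mod 4), so we find a root by search.
Trying successive values, 19² = 361 ≡ 43 (mod 53). The other root is 53 − 19 = 34.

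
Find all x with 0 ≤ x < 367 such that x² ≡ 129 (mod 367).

70, 297

Since 367 ≡ 3 (mod 4), a square root of 129 is 129^((367+1)/4) = 129^92 mod 367.
Repeated squaring: 129^2≡126, 129^4≡95, 129^8≡217, 129^16≡113, 129^32≡291, 129^64≡271 (mod 367).
129^92 = 129^(64+16+8+4) ≡ 297 (mod 367).
Check: 297² = 88209 ≡ 129 (mod 367). The two roots are 70 and 297.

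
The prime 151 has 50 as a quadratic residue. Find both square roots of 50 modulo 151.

72, 79

Since 151 ≡ 3 (mod 4), a square root of 50 is 50^((151+1)/4) = 50^38 mod 151.
Repeated squaring: 50^2≡84, 50^4≡110, 50^8≡20, 50^16≡98, 50^32≡91 (mod 151).
50^38 = 50^(32+4+2) ≡ 72 (mod 151).
Check: 72² = 5184 ≡ 50 (mod 151). The two roots are 72 and 79.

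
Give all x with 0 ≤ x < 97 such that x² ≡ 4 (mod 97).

97 ≡ 1 (mod 4), so we find a root by search.
Trying successive values, 2² = 4 ≡ 4 (mod 97). The other root is 97 − 2 = 95.

2, 95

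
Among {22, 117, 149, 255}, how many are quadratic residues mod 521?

(22/521) = +1 → QR.
(117/521) = +1 → QR.
(149/521) = -1 → non-residue.
(255/521) = +1 → QR.
Total quadratic residues among the 4: 3.

3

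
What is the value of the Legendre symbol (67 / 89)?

1

Euler's criterion: (67/89) ≡ 67^44 (mod 89).
67^2 ≡ 39 (mod 89)
67^4 ≡ 8 (mod 89)
67^8 ≡ 64 (mod 89)
67^16 ≡ 2 (mod 89)
67^32 ≡ 4 (mod 89)
67^44 = 67^(32+8+4) ≡ 1 (mod 89).
Result is 1, so (67/89) = 1.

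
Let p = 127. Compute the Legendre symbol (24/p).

Pull out 2^3: since 127 ≡ 7 (mod 8), (2/127) = +1, so (2/127)^3 = +1.
Reciprocity: 3 ≡ 3 and 127 ≡ 3 (mod 4), so (3/127) = −(127/3).
Reduce top mod 3: now compute (1/3).
Reached (1/3) = 1. Collecting the sign flips along the way, the symbol is -1.

-1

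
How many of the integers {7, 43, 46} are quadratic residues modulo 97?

1

(7/97) = -1 → non-residue.
(43/97) = +1 → QR.
(46/97) = -1 → non-residue.
Total quadratic residues among the 3: 1.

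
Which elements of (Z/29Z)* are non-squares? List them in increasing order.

Square k = 1,…,14 (k and 29−k give the same square):
1²=1, 2²=4, 3²=9, 4²=16, 5²=25, 6²≡7, 7²≡20, 8²≡6, 9²≡23, 10²≡13, 11²≡5, 12²≡28, 13²≡24, 14²≡22 (mod 29).
The residues are {1, 4, 5, 6, 7, 9, 13, 16, 20, 22, 23, 24, 25, 28}; the non-residues are the remaining 14 nonzero classes.

2, 3, 8, 10, 11, 12, 14, 15, 17, 18, 19, 21, 26, 27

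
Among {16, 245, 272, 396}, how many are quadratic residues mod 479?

3

(16/479) = +1 → QR.
(245/479) = +1 → QR.
(272/479) = -1 → non-residue.
(396/479) = +1 → QR.
Total quadratic residues among the 4: 3.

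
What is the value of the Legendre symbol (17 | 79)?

Reciprocity: 17 ≡ 1 and 79 ≡ 3 (mod 4), so (17/79) = +(79/17).
Reduce top mod 17: now compute (11/17).
Reciprocity: 11 ≡ 3 and 17 ≡ 1 (mod 4), so (11/17) = +(17/11).
Reduce top mod 11: now compute (6/11).
Pull out 2: since 11 ≡ 3 (mod 8), (2/11) = -1.
Reciprocity: 3 ≡ 3 and 11 ≡ 3 (mod 4), so (3/11) = −(11/3).
Reduce top mod 3: now compute (2/3).
Pull out 2: since 3 ≡ 3 (mod 8), (2/3) = -1.
Reached (1/3) = 1. Collecting the sign flips along the way, the symbol is -1.

-1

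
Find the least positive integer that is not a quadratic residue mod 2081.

(2/2081) = +1, so 2 is a residue.
(3/2081) = −1, so 3 is the smallest positive non-residue mod 2081.

3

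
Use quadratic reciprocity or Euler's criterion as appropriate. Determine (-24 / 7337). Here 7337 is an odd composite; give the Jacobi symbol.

First reduce: -24 ≡ 7313 (mod 7337).
Reciprocity: 7313 ≡ 1 and 7337 ≡ 1 (mod 4), so (7313/7337) = +(7337/7313).
Reduce top mod 7313: now compute (24/7313).
Pull out 2^3: since 7313 ≡ 1 (mod 8), (2/7313) = +1, so (2/7313)^3 = +1.
Reciprocity: 3 ≡ 3 and 7313 ≡ 1 (mod 4), so (3/7313) = +(7313/3).
Reduce top mod 3: now compute (2/3).
Pull out 2: since 3 ≡ 3 (mod 8), (2/3) = -1.
Reached (1/3) = 1. Collecting the sign flips along the way, the symbol is -1.

-1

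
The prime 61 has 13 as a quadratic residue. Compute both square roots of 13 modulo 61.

61 ≡ 1 (mod 4), so we find a root by search.
Trying successive values, 14² = 196 ≡ 13 (mod 61). The other root is 61 − 14 = 47.

14, 47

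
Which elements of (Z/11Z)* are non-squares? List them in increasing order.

2 6 7 8 10

Square k = 1,…,5 (k and 11−k give the same square):
1²=1, 2²=4, 3²=9, 4²≡5, 5²≡3 (mod 11).
The residues are {1, 3, 4, 5, 9}; the non-residues are the remaining 5 nonzero classes.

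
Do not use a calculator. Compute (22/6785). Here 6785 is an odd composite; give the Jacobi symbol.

1

Pull out 2: since 6785 ≡ 1 (mod 8), (2/6785) = +1.
Reciprocity: 11 ≡ 3 and 6785 ≡ 1 (mod 4), so (11/6785) = +(6785/11).
Reduce top mod 11: now compute (9/11).
Reciprocity: 9 ≡ 1 and 11 ≡ 3 (mod 4), so (9/11) = +(11/9).
Reduce top mod 9: now compute (2/9).
Pull out 2: since 9 ≡ 1 (mod 8), (2/9) = +1.
Reached (1/9) = 1. Collecting the sign flips along the way, the symbol is +1.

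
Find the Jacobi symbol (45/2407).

-1

Reciprocity: 45 ≡ 1 and 2407 ≡ 3 (mod 4), so (45/2407) = +(2407/45).
Reduce top mod 45: now compute (22/45).
Pull out 2: since 45 ≡ 5 (mod 8), (2/45) = -1.
Reciprocity: 11 ≡ 3 and 45 ≡ 1 (mod 4), so (11/45) = +(45/11).
Reduce top mod 11: now compute (1/11).
Reached (1/11) = 1. Collecting the sign flips along the way, the symbol is -1.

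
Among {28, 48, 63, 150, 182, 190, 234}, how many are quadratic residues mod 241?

(28/241) = -1 → non-residue.
(48/241) = +1 → QR.
(63/241) = -1 → non-residue.
(150/241) = +1 → QR.
(182/241) = +1 → QR.
(190/241) = -1 → non-residue.
(234/241) = -1 → non-residue.
Total quadratic residues among the 7: 3.

3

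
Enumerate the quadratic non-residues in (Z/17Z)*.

Square k = 1,…,8 (k and 17−k give the same square):
1²=1, 2²=4, 3²=9, 4²=16, 5²≡8, 6²≡2, 7²≡15, 8²≡13 (mod 17).
The residues are {1, 2, 4, 8, 9, 13, 15, 16}; the non-residues are the remaining 8 nonzero classes.

3,5,6,7,10,11,12,14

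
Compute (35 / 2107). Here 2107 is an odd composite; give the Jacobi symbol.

Reciprocity: 35 ≡ 3 and 2107 ≡ 3 (mod 4), so (35/2107) = −(2107/35).
Reduce top mod 35: now compute (7/35).
Reciprocity: 7 ≡ 3 and 35 ≡ 3 (mod 4), so (7/35) = −(35/7).
Reduce top mod 7: now compute (0/7).
Top reduces to 0: gcd > 1, so the symbol is 0.

0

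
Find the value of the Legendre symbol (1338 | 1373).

-1

Pull out 2: since 1373 ≡ 5 (mod 8), (2/1373) = -1.
Reciprocity: 669 ≡ 1 and 1373 ≡ 1 (mod 4), so (669/1373) = +(1373/669).
Reduce top mod 669: now compute (35/669).
Reciprocity: 35 ≡ 3 and 669 ≡ 1 (mod 4), so (35/669) = +(669/35).
Reduce top mod 35: now compute (4/35).
Pull out 2^2: since 35 ≡ 3 (mod 8), (2/35) = -1, so (2/35)^2 = +1.
Reached (1/35) = 1. Collecting the sign flips along the way, the symbol is -1.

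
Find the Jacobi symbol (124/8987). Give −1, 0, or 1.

Pull out 2^2: since 8987 ≡ 3 (mod 8), (2/8987) = -1, so (2/8987)^2 = +1.
Reciprocity: 31 ≡ 3 and 8987 ≡ 3 (mod 4), so (31/8987) = −(8987/31).
Reduce top mod 31: now compute (28/31).
Pull out 2^2: since 31 ≡ 7 (mod 8), (2/31) = +1, so (2/31)^2 = +1.
Reciprocity: 7 ≡ 3 and 31 ≡ 3 (mod 4), so (7/31) = −(31/7).
Reduce top mod 7: now compute (3/7).
Reciprocity: 3 ≡ 3 and 7 ≡ 3 (mod 4), so (3/7) = −(7/3).
Reduce top mod 3: now compute (1/3).
Reached (1/3) = 1. Collecting the sign flips along the way, the symbol is -1.

-1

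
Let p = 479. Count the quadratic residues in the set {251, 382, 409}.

1

(251/479) = +1 → QR.
(382/479) = -1 → non-residue.
(409/479) = -1 → non-residue.
Total quadratic residues among the 3: 1.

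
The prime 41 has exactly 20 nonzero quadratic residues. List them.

1 2 4 5 8 9 10 16 18 20 21 23 25 31 32 33 36 37 39 40

Square k = 1,…,20 (k and 41−k give the same square):
1²=1, 2²=4, 3²=9, 4²=16, 5²=25, 6²=36, 7²≡8, 8²≡23, 9²≡40, 10²≡18, 11²≡39, 12²≡21, 13²≡5, 14²≡32, 15²≡20, 16²≡10, 17²≡2, 18²≡37, 19²≡33, 20²≡31 (mod 41).
So the quadratic residues mod 41 are {1, 2, 4, 5, 8, 9, 10, 16, 18, 20, 21, 23, 25, 31, 32, 33, 36, 37, 39, 40}.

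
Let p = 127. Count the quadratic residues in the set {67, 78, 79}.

(67/127) = -1 → non-residue.
(78/127) = -1 → non-residue.
(79/127) = +1 → QR.
Total quadratic residues among the 3: 1.

1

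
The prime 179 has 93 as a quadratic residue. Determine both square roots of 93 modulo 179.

56, 123

Since 179 ≡ 3 (mod 4), a square root of 93 is 93^((179+1)/4) = 93^45 mod 179.
Repeated squaring: 93^2≡57, 93^4≡27, 93^8≡13, 93^16≡169, 93^32≡100 (mod 179).
93^45 = 93^(32+8+4+1) ≡ 56 (mod 179).
Check: 56² = 3136 ≡ 93 (mod 179). The two roots are 56 and 123.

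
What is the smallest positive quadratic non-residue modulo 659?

2

(2/659) = −1, so 2 is the smallest positive non-residue mod 659.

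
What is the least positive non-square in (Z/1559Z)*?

(2/1559) = +1, so 2 is a residue.
(3/1559) = +1, so 3 is a residue.
(4/1559) = +1, so 4 is a residue.
(5/1559) = +1, so 5 is a residue.
(6/1559) = +1, so 6 is a residue.
(7/1559) = +1, so 7 is a residue.
(8/1559) = +1, so 8 is a residue.
(9/1559) = +1, so 9 is a residue.
(10/1559) = +1, so 10 is a residue.
(11/1559) = +1, so 11 is a residue.
(12/1559) = +1, so 12 is a residue.
(13/1559) = +1, so 13 is a residue.
(14/1559) = +1, so 14 is a residue.
(15/1559) = +1, so 15 is a residue.
(16/1559) = +1, so 16 is a residue.
(17/1559) = −1, so 17 is the smallest positive non-residue mod 1559.

17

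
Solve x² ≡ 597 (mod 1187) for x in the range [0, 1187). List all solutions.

Since 1187 ≡ 3 (mod 4), a square root of 597 is 597^((1187+1)/4) = 597^297 mod 1187.
Repeated squaring: 597^2≡309, 597^4≡521, 597^8≡805, 597^16≡1110, 597^32≡1181, 597^64≡36, 597^128≡109, 597^256≡11 (mod 1187).
597^297 = 597^(256+32+8+1) ≡ 404 (mod 1187).
Check: 404² = 163216 ≡ 597 (mod 1187). The two roots are 404 and 783.

404, 783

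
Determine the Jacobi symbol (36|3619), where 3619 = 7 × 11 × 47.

1

Pull out 2^2: since 3619 ≡ 3 (mod 8), (2/3619) = -1, so (2/3619)^2 = +1.
Reciprocity: 9 ≡ 1 and 3619 ≡ 3 (mod 4), so (9/3619) = +(3619/9).
Reduce top mod 9: now compute (1/9).
Reached (1/9) = 1. Collecting the sign flips along the way, the symbol is +1.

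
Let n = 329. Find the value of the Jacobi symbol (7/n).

0

Reciprocity: 7 ≡ 3 and 329 ≡ 1 (mod 4), so (7/329) = +(329/7).
Reduce top mod 7: now compute (0/7).
Top reduces to 0: gcd > 1, so the symbol is 0.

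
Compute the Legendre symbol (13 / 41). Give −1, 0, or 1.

Reciprocity: 13 ≡ 1 and 41 ≡ 1 (mod 4), so (13/41) = +(41/13).
Reduce top mod 13: now compute (2/13).
Pull out 2: since 13 ≡ 5 (mod 8), (2/13) = -1.
Reached (1/13) = 1. Collecting the sign flips along the way, the symbol is -1.

-1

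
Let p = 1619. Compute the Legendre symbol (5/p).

1

Reciprocity: 5 ≡ 1 and 1619 ≡ 3 (mod 4), so (5/1619) = +(1619/5).
Reduce top mod 5: now compute (4/5).
Pull out 2^2: since 5 ≡ 5 (mod 8), (2/5) = -1, so (2/5)^2 = +1.
Reached (1/5) = 1. Collecting the sign flips along the way, the symbol is +1.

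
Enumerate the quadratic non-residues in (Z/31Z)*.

Square k = 1,…,15 (k and 31−k give the same square):
1²=1, 2²=4, 3²=9, 4²=16, 5²=25, 6²≡5, 7²≡18, 8²≡2, 9²≡19, 10²≡7, 11²≡28, 12²≡20, 13²≡14, 14²≡10, 15²≡8 (mod 31).
The residues are {1, 2, 4, 5, 7, 8, 9, 10, 14, 16, 18, 19, 20, 25, 28}; the non-residues are the remaining 15 nonzero classes.

3,6,11,12,13,15,17,21,22,23,24,26,27,29,30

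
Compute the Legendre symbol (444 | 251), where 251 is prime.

-1

First reduce: 444 ≡ 193 (mod 251).
Reciprocity: 193 ≡ 1 and 251 ≡ 3 (mod 4), so (193/251) = +(251/193).
Reduce top mod 193: now compute (58/193).
Pull out 2: since 193 ≡ 1 (mod 8), (2/193) = +1.
Reciprocity: 29 ≡ 1 and 193 ≡ 1 (mod 4), so (29/193) = +(193/29).
Reduce top mod 29: now compute (19/29).
Reciprocity: 19 ≡ 3 and 29 ≡ 1 (mod 4), so (19/29) = +(29/19).
Reduce top mod 19: now compute (10/19).
Pull out 2: since 19 ≡ 3 (mod 8), (2/19) = -1.
Reciprocity: 5 ≡ 1 and 19 ≡ 3 (mod 4), so (5/19) = +(19/5).
Reduce top mod 5: now compute (4/5).
Pull out 2^2: since 5 ≡ 5 (mod 8), (2/5) = -1, so (2/5)^2 = +1.
Reached (1/5) = 1. Collecting the sign flips along the way, the symbol is -1.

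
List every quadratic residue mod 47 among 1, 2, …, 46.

Square k = 1,…,23 (k and 47−k give the same square):
1²=1, 2²=4, 3²=9, 4²=16, 5²=25, 6²=36, 7²≡2, 8²≡17, 9²≡34, 10²≡6, 11²≡27, 12²≡3, 13²≡28, 14²≡8, 15²≡37, 16²≡21, 17²≡7, 18²≡42, 19²≡32, 20²≡24, 21²≡18, 22²≡14, 23²≡12 (mod 47).
So the quadratic residues mod 47 are {1, 2, 3, 4, 6, 7, 8, 9, 12, 14, 16, 17, 18, 21, 24, 25, 27, 28, 32, 34, 36, 37, 42}.

1 2 3 4 6 7 8 9 12 14 16 17 18 21 24 25 27 28 32 34 36 37 42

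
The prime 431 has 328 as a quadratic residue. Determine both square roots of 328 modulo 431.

Since 431 ≡ 3 (mod 4), a square root of 328 is 328^((431+1)/4) = 328^108 mod 431.
Repeated squaring: 328^2≡265, 328^4≡403, 328^8≡353, 328^16≡50, 328^32≡345, 328^64≡69 (mod 431).
328^108 = 328^(64+32+8+4) ≡ 314 (mod 431).
Check: 314² = 98596 ≡ 328 (mod 431). The two roots are 117 and 314.

117, 314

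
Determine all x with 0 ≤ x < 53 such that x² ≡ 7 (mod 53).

22, 31

53 ≡ 1 (mod 4), so we find a root by search.
Trying successive values, 22² = 484 ≡ 7 (mod 53). The other root is 53 − 22 = 31.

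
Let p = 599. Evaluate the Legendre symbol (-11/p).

First reduce: -11 ≡ 588 (mod 599).
Pull out 2^2: since 599 ≡ 7 (mod 8), (2/599) = +1, so (2/599)^2 = +1.
Reciprocity: 147 ≡ 3 and 599 ≡ 3 (mod 4), so (147/599) = −(599/147).
Reduce top mod 147: now compute (11/147).
Reciprocity: 11 ≡ 3 and 147 ≡ 3 (mod 4), so (11/147) = −(147/11).
Reduce top mod 11: now compute (4/11).
Pull out 2^2: since 11 ≡ 3 (mod 8), (2/11) = -1, so (2/11)^2 = +1.
Reached (1/11) = 1. Collecting the sign flips along the way, the symbol is +1.

1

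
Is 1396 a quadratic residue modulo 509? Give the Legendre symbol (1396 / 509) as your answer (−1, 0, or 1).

Euler's criterion: (1396/509) ≡ 378^254 (mod 509).
378^2 ≡ 364 (mod 509)
378^4 ≡ 156 (mod 509)
378^8 ≡ 413 (mod 509)
378^16 ≡ 54 (mod 509)
378^32 ≡ 371 (mod 509)
378^64 ≡ 211 (mod 509)
378^128 ≡ 238 (mod 509)
378^254 = 378^(128+64+32+16+8+4+2) ≡ 508 (mod 509).
Result is 508 ≡ −1, so (1396/509) = −1.

-1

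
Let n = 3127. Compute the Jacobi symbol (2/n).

1

Pull out 2: since 3127 ≡ 7 (mod 8), (2/3127) = +1.
Reached (1/3127) = 1. Collecting the sign flips along the way, the symbol is +1.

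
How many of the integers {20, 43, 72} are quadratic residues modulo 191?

(20/191) = +1 → QR.
(43/191) = +1 → QR.
(72/191) = +1 → QR.
Total quadratic residues among the 3: 3.

3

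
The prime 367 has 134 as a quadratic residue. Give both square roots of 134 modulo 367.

Since 367 ≡ 3 (mod 4), a square root of 134 is 134^((367+1)/4) = 134^92 mod 367.
Repeated squaring: 134^2≡340, 134^4≡362, 134^8≡25, 134^16≡258, 134^32≡137, 134^64≡52 (mod 367).
134^92 = 134^(64+16+8+4) ≡ 190 (mod 367).
Check: 190² = 36100 ≡ 134 (mod 367). The two roots are 177 and 190.

177, 190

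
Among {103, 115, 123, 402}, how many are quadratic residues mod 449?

1

(103/449) = -1 → non-residue.
(115/449) = +1 → QR.
(123/449) = -1 → non-residue.
(402/449) = -1 → non-residue.
Total quadratic residues among the 4: 1.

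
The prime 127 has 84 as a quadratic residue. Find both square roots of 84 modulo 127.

46, 81

Since 127 ≡ 3 (mod 4), a square root of 84 is 84^((127+1)/4) = 84^32 mod 127.
Repeated squaring: 84^2≡71, 84^4≡88, 84^8≡124, 84^16≡9, 84^32≡81 (mod 127).
84^32 = 84^(32) ≡ 81 (mod 127).
Check: 81² = 6561 ≡ 84 (mod 127). The two roots are 46 and 81.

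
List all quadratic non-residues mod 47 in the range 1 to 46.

5,10,11,13,15,19,20,22,23,26,29,30,31,33,35,38,39,40,41,43,44,45,46

Square k = 1,…,23 (k and 47−k give the same square):
1²=1, 2²=4, 3²=9, 4²=16, 5²=25, 6²=36, 7²≡2, 8²≡17, 9²≡34, 10²≡6, 11²≡27, 12²≡3, 13²≡28, 14²≡8, 15²≡37, 16²≡21, 17²≡7, 18²≡42, 19²≡32, 20²≡24, 21²≡18, 22²≡14, 23²≡12 (mod 47).
The residues are {1, 2, 3, 4, 6, 7, 8, 9, 12, 14, 16, 17, 18, 21, 24, 25, 27, 28, 32, 34, 36, 37, 42}; the non-residues are the remaining 23 nonzero classes.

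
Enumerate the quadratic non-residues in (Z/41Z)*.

3, 6, 7, 11, 12, 13, 14, 15, 17, 19, 22, 24, 26, 27, 28, 29, 30, 34, 35, 38

Square k = 1,…,20 (k and 41−k give the same square):
1²=1, 2²=4, 3²=9, 4²=16, 5²=25, 6²=36, 7²≡8, 8²≡23, 9²≡40, 10²≡18, 11²≡39, 12²≡21, 13²≡5, 14²≡32, 15²≡20, 16²≡10, 17²≡2, 18²≡37, 19²≡33, 20²≡31 (mod 41).
The residues are {1, 2, 4, 5, 8, 9, 10, 16, 18, 20, 21, 23, 25, 31, 32, 33, 36, 37, 39, 40}; the non-residues are the remaining 20 nonzero classes.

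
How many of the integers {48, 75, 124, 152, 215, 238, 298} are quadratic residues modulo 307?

(48/307) = -1 → non-residue.
(75/307) = -1 → non-residue.
(124/307) = -1 → non-residue.
(152/307) = -1 → non-residue.
(215/307) = +1 → QR.
(238/307) = -1 → non-residue.
(298/307) = -1 → non-residue.
Total quadratic residues among the 7: 1.

1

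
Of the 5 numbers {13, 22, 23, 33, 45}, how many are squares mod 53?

(13/53) = +1 → QR.
(22/53) = -1 → non-residue.
(23/53) = -1 → non-residue.
(33/53) = -1 → non-residue.
(45/53) = -1 → non-residue.
Total quadratic residues among the 5: 1.

1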